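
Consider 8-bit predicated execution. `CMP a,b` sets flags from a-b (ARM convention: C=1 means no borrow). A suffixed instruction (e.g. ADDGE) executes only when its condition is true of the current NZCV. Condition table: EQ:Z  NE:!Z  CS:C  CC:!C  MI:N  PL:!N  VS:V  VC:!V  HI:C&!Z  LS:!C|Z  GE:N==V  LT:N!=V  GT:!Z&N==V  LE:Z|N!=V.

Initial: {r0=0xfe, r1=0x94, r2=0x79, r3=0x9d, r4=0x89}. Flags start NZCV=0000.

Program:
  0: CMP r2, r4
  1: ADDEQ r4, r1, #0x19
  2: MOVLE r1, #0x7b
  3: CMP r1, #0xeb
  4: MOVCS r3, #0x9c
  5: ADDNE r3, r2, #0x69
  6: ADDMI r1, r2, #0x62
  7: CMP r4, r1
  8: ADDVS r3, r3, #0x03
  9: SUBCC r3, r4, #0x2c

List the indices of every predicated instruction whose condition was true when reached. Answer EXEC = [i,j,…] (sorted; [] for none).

EXEC = [5,6,9]

[0] flags=1001 → (cmp)
[1] flags=1001 EQ?F → skip
[2] flags=1001 LE?F → skip
[3] flags=1000 → (cmp)
[4] flags=1000 CS?F → skip
[5] flags=1000 NE?T → r3=0xe2
[6] flags=1000 MI?T → r1=0xdb
[7] flags=1000 → (cmp)
[8] flags=1000 VS?F → skip
[9] flags=1000 CC?T → r3=0x5d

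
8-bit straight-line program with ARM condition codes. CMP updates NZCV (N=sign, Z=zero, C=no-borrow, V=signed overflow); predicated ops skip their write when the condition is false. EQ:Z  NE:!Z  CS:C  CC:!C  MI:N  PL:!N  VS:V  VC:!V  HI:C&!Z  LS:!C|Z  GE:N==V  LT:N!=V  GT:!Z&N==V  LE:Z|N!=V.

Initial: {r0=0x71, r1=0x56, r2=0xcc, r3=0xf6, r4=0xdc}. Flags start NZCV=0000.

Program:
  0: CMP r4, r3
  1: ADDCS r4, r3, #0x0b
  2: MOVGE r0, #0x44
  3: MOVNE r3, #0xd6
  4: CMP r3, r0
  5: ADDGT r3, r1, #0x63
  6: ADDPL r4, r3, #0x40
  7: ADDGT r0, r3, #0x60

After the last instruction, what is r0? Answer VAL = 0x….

0: ✓ CMP  NZCV=1000
1: · ADDCS
2: · MOVGE
3: ✓ MOVNE  r3←0xd6
4: ✓ CMP  NZCV=0011
5: · ADDGT
6: ✓ ADDPL  r4←0x16
7: · ADDGT

VAL = 0x71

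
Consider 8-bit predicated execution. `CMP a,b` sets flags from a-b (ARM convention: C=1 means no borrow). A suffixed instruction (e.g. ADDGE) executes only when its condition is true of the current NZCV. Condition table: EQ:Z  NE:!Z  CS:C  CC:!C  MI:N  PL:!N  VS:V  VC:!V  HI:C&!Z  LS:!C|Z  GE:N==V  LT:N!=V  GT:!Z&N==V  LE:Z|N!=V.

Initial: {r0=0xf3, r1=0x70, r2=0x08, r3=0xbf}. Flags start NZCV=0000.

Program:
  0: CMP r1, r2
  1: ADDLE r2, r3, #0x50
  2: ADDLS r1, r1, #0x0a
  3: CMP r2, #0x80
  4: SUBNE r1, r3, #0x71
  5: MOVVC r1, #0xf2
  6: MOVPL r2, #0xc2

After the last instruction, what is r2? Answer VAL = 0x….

[0] flags=0010 → (cmp)
[1] flags=0010 LE?F → skip
[2] flags=0010 LS?F → skip
[3] flags=1001 → (cmp)
[4] flags=1001 NE?T → r1=0x4e
[5] flags=1001 VC?F → skip
[6] flags=1001 PL?F → skip

VAL = 0x08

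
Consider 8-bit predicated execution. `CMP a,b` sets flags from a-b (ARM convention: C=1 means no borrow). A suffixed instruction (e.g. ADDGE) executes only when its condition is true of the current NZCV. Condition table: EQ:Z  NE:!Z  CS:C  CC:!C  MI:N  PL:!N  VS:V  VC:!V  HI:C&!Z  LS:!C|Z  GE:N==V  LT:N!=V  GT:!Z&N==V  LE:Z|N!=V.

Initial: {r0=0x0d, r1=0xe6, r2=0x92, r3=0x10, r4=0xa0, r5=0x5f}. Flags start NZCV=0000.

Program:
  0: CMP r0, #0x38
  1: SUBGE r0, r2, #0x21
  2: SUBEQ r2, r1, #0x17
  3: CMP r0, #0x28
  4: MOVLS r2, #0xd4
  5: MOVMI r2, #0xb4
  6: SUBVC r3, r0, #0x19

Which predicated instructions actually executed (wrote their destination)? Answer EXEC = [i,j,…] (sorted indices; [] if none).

[0] flags=1000 → (cmp)
[1] flags=1000 GE?F → skip
[2] flags=1000 EQ?F → skip
[3] flags=1000 → (cmp)
[4] flags=1000 LS?T → r2=0xd4
[5] flags=1000 MI?T → r2=0xb4
[6] flags=1000 VC?T → r3=0xf4

EXEC = [4,5,6]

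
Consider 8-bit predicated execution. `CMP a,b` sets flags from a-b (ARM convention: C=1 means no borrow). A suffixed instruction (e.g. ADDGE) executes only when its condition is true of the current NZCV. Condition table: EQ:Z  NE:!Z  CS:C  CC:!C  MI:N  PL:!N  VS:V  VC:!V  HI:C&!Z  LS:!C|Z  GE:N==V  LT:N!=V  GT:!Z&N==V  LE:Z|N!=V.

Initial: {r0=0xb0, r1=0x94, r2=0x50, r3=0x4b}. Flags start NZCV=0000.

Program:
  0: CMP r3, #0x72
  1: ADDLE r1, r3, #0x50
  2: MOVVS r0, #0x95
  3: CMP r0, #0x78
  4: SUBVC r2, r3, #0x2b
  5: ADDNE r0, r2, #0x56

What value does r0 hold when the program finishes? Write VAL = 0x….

VAL = 0xa6

[0] flags=1000 → (cmp)
[1] flags=1000 LE?T → r1=0x9b
[2] flags=1000 VS?F → skip
[3] flags=0011 → (cmp)
[4] flags=0011 VC?F → skip
[5] flags=0011 NE?T → r0=0xa6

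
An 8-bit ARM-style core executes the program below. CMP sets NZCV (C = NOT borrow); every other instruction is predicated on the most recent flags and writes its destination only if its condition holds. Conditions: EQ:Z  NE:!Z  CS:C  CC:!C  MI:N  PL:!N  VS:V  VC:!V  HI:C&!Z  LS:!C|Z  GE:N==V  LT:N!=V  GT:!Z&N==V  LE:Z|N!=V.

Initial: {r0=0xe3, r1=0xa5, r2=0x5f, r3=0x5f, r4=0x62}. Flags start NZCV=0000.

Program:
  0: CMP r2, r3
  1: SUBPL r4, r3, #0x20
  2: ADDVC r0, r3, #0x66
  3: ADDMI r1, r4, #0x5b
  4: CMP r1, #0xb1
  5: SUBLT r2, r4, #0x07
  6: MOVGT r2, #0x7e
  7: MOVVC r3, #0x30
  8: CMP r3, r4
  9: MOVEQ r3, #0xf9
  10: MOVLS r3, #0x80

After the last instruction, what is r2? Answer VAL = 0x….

VAL = 0x38

0: ✓ CMP  NZCV=0110
1: ✓ SUBPL  r4←0x3f
2: ✓ ADDVC  r0←0xc5
3: · ADDMI
4: ✓ CMP  NZCV=1000
5: ✓ SUBLT  r2←0x38
6: · MOVGT
7: ✓ MOVVC  r3←0x30
8: ✓ CMP  NZCV=1000
9: · MOVEQ
10: ✓ MOVLS  r3←0x80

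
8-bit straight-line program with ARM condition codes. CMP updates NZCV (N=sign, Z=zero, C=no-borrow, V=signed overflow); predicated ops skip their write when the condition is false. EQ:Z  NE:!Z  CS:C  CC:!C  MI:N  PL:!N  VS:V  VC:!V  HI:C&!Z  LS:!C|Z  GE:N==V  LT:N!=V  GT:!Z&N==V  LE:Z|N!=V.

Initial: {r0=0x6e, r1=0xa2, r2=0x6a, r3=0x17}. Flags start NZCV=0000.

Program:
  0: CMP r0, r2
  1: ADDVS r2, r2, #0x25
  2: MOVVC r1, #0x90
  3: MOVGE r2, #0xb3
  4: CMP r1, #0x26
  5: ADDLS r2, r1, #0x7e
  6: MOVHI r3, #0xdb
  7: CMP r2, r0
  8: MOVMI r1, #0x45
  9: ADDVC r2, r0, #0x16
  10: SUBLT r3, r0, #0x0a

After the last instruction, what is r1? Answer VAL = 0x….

[0] flags=0010 → (cmp)
[1] flags=0010 VS?F → skip
[2] flags=0010 VC?T → r1=0x90
[3] flags=0010 GE?T → r2=0xb3
[4] flags=0011 → (cmp)
[5] flags=0011 LS?F → skip
[6] flags=0011 HI?T → r3=0xdb
[7] flags=0011 → (cmp)
[8] flags=0011 MI?F → skip
[9] flags=0011 VC?F → skip
[10] flags=0011 LT?T → r3=0x64

VAL = 0x90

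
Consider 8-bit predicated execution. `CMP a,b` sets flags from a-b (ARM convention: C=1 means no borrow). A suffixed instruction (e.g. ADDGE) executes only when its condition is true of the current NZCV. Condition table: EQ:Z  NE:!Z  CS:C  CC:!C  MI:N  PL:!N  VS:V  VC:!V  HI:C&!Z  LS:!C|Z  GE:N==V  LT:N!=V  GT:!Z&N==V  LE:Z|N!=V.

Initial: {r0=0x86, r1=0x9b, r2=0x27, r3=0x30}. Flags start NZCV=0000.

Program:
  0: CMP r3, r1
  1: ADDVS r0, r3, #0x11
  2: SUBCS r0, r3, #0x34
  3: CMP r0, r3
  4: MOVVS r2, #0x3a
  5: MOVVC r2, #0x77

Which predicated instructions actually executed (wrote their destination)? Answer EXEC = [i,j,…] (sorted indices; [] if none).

[0] flags=1001 → (cmp)
[1] flags=1001 VS?T → r0=0x41
[2] flags=1001 CS?F → skip
[3] flags=0010 → (cmp)
[4] flags=0010 VS?F → skip
[5] flags=0010 VC?T → r2=0x77

EXEC = [1,5]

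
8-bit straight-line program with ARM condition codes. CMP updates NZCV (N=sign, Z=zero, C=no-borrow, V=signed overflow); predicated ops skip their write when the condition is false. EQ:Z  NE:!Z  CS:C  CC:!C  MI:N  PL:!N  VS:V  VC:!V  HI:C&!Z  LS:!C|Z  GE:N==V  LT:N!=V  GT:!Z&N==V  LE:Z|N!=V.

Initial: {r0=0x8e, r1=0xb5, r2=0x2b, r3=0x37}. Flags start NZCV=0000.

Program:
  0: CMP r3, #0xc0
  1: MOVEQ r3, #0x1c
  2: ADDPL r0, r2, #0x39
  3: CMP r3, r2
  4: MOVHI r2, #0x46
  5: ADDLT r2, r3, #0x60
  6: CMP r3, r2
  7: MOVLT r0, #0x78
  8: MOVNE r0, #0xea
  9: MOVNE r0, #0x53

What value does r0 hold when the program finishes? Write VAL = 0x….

[0] flags=0000 → (cmp)
[1] flags=0000 EQ?F → skip
[2] flags=0000 PL?T → r0=0x64
[3] flags=0010 → (cmp)
[4] flags=0010 HI?T → r2=0x46
[5] flags=0010 LT?F → skip
[6] flags=1000 → (cmp)
[7] flags=1000 LT?T → r0=0x78
[8] flags=1000 NE?T → r0=0xea
[9] flags=1000 NE?T → r0=0x53

VAL = 0x53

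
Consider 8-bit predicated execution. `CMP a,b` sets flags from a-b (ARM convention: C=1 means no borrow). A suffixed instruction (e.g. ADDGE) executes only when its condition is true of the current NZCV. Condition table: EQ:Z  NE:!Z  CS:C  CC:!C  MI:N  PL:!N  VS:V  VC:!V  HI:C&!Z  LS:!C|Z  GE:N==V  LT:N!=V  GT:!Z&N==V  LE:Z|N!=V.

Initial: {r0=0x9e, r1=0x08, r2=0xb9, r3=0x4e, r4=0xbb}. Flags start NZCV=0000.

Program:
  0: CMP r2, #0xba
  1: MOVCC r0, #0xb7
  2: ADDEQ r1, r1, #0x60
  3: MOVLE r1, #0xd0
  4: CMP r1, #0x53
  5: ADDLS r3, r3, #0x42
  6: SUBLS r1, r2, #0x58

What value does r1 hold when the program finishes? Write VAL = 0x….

[0] flags=1000 → (cmp)
[1] flags=1000 CC?T → r0=0xb7
[2] flags=1000 EQ?F → skip
[3] flags=1000 LE?T → r1=0xd0
[4] flags=0011 → (cmp)
[5] flags=0011 LS?F → skip
[6] flags=0011 LS?F → skip

VAL = 0xd0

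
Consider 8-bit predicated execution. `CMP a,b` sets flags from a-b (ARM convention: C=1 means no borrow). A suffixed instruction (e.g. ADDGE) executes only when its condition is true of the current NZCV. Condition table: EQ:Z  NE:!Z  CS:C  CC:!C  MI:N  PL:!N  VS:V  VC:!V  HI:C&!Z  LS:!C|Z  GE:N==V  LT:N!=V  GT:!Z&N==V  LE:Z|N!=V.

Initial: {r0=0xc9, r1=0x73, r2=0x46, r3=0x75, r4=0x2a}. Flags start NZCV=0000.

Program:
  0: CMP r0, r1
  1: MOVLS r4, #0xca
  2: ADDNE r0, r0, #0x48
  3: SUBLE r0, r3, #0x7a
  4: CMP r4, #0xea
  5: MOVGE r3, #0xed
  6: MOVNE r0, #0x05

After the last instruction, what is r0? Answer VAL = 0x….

VAL = 0x05

0: ✓ CMP  NZCV=0011
1: · MOVLS
2: ✓ ADDNE  r0←0x11
3: ✓ SUBLE  r0←0xfb
4: ✓ CMP  NZCV=0000
5: ✓ MOVGE  r3←0xed
6: ✓ MOVNE  r0←0x05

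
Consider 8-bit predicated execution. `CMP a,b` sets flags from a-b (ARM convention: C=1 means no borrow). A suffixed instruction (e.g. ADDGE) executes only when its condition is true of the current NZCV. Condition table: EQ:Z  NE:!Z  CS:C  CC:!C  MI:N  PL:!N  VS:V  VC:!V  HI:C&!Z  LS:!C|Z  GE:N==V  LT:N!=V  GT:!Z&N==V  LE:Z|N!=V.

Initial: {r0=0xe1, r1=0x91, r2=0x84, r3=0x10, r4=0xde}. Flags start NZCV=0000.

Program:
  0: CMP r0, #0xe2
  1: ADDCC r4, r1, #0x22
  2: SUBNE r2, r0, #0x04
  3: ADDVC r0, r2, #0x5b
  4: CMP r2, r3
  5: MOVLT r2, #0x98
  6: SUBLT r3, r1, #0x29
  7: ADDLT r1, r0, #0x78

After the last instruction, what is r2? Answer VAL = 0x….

[0] flags=1000 → (cmp)
[1] flags=1000 CC?T → r4=0xb3
[2] flags=1000 NE?T → r2=0xdd
[3] flags=1000 VC?T → r0=0x38
[4] flags=1010 → (cmp)
[5] flags=1010 LT?T → r2=0x98
[6] flags=1010 LT?T → r3=0x68
[7] flags=1010 LT?T → r1=0xb0

VAL = 0x98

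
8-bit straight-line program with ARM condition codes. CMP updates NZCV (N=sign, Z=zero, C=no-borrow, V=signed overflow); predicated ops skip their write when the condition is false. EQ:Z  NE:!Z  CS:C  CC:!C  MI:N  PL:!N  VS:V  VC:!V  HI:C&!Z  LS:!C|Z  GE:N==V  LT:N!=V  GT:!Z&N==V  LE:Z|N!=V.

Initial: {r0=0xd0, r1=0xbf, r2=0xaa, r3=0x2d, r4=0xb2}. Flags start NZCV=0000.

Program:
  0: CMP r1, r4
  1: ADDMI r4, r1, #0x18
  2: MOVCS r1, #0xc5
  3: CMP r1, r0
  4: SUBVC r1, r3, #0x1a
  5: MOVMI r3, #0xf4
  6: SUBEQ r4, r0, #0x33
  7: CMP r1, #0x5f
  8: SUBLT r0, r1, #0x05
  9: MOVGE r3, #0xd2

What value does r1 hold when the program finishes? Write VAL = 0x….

0: ✓ CMP  NZCV=0010
1: · ADDMI
2: ✓ MOVCS  r1←0xc5
3: ✓ CMP  NZCV=1000
4: ✓ SUBVC  r1←0x13
5: ✓ MOVMI  r3←0xf4
6: · SUBEQ
7: ✓ CMP  NZCV=1000
8: ✓ SUBLT  r0←0x0e
9: · MOVGE

VAL = 0x13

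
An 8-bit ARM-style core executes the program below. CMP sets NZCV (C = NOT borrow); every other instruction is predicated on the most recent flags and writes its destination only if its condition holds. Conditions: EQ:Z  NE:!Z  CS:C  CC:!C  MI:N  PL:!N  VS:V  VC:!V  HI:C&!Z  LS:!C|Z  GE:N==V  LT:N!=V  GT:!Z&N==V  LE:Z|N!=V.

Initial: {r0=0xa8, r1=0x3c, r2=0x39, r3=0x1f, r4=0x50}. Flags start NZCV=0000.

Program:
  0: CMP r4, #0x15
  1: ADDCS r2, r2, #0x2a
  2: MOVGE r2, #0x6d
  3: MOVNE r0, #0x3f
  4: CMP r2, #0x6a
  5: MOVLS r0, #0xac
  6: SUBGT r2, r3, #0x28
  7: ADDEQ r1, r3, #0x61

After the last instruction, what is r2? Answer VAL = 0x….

0: ✓ CMP  NZCV=0010
1: ✓ ADDCS  r2←0x63
2: ✓ MOVGE  r2←0x6d
3: ✓ MOVNE  r0←0x3f
4: ✓ CMP  NZCV=0010
5: · MOVLS
6: ✓ SUBGT  r2←0xf7
7: · ADDEQ

VAL = 0xf7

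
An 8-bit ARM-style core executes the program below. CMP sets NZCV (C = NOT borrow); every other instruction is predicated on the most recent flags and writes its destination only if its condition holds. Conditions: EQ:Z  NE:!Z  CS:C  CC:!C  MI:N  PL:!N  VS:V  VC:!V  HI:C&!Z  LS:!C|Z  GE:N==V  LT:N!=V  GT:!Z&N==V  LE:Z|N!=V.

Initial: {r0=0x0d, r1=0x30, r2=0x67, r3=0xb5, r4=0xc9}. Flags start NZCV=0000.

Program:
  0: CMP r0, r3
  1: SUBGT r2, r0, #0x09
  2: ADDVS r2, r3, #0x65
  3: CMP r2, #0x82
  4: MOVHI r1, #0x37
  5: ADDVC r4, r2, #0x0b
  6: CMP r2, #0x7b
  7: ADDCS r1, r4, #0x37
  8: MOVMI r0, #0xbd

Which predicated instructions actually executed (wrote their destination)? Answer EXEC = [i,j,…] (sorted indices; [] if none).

0: ✓ CMP  NZCV=0000
1: ✓ SUBGT  r2←0x04
2: · ADDVS
3: ✓ CMP  NZCV=1001
4: · MOVHI
5: · ADDVC
6: ✓ CMP  NZCV=1000
7: · ADDCS
8: ✓ MOVMI  r0←0xbd

EXEC = [1,8]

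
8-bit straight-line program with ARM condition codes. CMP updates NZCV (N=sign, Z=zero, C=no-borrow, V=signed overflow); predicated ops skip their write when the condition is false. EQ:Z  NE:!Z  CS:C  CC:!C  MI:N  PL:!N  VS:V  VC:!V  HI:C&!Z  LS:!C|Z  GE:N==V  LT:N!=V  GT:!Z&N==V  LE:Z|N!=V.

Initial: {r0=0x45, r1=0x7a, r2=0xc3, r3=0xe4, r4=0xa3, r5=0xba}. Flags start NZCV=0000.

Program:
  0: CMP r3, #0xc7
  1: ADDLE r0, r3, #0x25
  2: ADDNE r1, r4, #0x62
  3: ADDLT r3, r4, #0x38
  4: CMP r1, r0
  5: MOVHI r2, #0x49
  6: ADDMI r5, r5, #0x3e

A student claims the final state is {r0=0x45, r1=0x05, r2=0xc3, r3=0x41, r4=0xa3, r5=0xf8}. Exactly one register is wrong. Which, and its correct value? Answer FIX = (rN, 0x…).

[0] flags=0010 → (cmp)
[1] flags=0010 LE?F → skip
[2] flags=0010 NE?T → r1=0x05
[3] flags=0010 LT?F → skip
[4] flags=1000 → (cmp)
[5] flags=1000 HI?F → skip
[6] flags=1000 MI?T → r5=0xf8

FIX = (r3, 0xe4)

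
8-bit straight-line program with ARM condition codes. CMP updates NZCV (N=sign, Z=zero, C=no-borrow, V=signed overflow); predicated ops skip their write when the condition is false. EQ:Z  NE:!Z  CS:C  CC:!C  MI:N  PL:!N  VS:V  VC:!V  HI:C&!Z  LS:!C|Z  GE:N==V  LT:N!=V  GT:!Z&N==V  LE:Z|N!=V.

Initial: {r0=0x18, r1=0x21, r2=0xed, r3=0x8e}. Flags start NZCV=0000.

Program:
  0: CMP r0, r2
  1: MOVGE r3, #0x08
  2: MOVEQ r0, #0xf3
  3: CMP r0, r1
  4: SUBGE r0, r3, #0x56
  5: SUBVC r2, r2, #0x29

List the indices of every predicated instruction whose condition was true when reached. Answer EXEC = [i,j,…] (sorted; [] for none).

EXEC = [1,5]

0: ✓ CMP  NZCV=0000
1: ✓ MOVGE  r3←0x08
2: · MOVEQ
3: ✓ CMP  NZCV=1000
4: · SUBGE
5: ✓ SUBVC  r2←0xc4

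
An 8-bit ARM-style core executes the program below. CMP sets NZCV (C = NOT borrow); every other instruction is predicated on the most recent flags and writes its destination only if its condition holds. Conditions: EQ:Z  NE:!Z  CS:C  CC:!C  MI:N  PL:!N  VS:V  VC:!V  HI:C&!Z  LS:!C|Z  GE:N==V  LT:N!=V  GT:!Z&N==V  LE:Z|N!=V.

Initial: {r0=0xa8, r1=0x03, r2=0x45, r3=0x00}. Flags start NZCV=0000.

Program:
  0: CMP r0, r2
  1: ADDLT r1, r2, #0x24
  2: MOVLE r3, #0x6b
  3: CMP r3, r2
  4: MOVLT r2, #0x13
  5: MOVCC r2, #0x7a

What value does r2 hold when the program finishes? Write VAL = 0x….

[0] flags=0011 → (cmp)
[1] flags=0011 LT?T → r1=0x69
[2] flags=0011 LE?T → r3=0x6b
[3] flags=0010 → (cmp)
[4] flags=0010 LT?F → skip
[5] flags=0010 CC?F → skip

VAL = 0x45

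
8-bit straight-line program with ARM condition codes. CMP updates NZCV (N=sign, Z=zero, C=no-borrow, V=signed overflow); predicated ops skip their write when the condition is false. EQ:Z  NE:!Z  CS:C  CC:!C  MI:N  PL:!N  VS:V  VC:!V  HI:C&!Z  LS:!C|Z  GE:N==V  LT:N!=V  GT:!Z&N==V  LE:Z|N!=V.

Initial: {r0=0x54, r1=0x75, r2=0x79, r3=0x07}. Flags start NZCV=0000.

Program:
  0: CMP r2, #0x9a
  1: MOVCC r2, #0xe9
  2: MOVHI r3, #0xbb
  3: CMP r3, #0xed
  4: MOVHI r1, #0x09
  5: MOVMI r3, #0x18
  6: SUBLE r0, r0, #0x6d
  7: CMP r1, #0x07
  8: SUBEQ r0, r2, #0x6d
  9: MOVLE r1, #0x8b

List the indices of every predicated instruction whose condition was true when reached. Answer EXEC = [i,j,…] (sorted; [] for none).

EXEC = [1]

0: ✓ CMP  NZCV=1001
1: ✓ MOVCC  r2←0xe9
2: · MOVHI
3: ✓ CMP  NZCV=0000
4: · MOVHI
5: · MOVMI
6: · SUBLE
7: ✓ CMP  NZCV=0010
8: · SUBEQ
9: · MOVLE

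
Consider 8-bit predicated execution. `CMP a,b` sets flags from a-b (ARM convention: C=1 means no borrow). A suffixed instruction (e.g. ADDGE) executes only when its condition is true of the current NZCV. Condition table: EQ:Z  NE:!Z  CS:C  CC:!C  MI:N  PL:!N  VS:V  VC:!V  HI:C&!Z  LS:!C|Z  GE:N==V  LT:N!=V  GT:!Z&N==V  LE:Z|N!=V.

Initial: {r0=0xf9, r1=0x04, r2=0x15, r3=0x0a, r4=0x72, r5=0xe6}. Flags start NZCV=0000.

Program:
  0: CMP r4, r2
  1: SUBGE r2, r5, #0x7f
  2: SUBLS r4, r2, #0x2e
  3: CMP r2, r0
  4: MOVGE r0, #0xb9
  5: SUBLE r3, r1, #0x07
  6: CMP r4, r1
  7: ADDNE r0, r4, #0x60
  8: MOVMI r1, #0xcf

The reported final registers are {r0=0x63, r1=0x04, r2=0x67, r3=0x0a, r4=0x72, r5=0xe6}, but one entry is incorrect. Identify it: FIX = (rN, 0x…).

FIX = (r0, 0xd2)

0: ✓ CMP  NZCV=0010
1: ✓ SUBGE  r2←0x67
2: · SUBLS
3: ✓ CMP  NZCV=0000
4: ✓ MOVGE  r0←0xb9
5: · SUBLE
6: ✓ CMP  NZCV=0010
7: ✓ ADDNE  r0←0xd2
8: · MOVMI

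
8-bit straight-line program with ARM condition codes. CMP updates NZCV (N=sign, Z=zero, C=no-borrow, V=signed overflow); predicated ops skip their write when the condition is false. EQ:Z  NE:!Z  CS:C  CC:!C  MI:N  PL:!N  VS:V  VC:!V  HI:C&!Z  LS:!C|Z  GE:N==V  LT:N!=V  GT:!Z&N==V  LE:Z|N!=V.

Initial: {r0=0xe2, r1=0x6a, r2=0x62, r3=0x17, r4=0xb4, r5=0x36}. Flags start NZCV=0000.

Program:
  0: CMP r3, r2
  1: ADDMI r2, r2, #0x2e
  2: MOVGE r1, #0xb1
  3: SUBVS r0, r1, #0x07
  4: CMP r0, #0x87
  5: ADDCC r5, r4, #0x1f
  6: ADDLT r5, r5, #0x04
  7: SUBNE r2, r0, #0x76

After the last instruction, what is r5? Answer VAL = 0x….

[0] flags=1000 → (cmp)
[1] flags=1000 MI?T → r2=0x90
[2] flags=1000 GE?F → skip
[3] flags=1000 VS?F → skip
[4] flags=0010 → (cmp)
[5] flags=0010 CC?F → skip
[6] flags=0010 LT?F → skip
[7] flags=0010 NE?T → r2=0x6c

VAL = 0x36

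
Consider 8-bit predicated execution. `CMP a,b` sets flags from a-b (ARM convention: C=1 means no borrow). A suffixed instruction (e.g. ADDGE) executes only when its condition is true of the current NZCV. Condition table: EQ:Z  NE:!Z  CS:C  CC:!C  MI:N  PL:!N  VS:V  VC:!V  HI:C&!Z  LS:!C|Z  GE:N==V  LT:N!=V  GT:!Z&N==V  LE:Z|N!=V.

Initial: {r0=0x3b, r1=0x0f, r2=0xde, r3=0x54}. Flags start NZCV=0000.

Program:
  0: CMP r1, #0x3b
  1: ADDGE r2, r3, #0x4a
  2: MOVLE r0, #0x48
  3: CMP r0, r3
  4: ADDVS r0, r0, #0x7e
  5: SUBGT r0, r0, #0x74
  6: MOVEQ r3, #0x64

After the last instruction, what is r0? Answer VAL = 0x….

VAL = 0x48

0: ✓ CMP  NZCV=1000
1: · ADDGE
2: ✓ MOVLE  r0←0x48
3: ✓ CMP  NZCV=1000
4: · ADDVS
5: · SUBGT
6: · MOVEQ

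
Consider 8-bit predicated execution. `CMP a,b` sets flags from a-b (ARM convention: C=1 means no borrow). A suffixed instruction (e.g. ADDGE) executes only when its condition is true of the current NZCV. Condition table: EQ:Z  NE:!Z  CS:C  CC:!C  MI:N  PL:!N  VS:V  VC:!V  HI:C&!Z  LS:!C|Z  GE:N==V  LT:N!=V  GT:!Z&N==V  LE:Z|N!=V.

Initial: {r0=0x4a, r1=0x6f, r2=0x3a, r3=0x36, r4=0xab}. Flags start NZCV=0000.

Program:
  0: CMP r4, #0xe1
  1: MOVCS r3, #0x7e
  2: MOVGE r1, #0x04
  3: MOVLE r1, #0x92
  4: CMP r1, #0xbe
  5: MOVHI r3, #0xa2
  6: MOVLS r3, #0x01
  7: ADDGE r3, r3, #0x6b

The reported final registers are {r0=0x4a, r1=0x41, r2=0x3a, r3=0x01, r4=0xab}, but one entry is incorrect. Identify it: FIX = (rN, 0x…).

FIX = (r1, 0x92)

0: ✓ CMP  NZCV=1000
1: · MOVCS
2: · MOVGE
3: ✓ MOVLE  r1←0x92
4: ✓ CMP  NZCV=1000
5: · MOVHI
6: ✓ MOVLS  r3←0x01
7: · ADDGE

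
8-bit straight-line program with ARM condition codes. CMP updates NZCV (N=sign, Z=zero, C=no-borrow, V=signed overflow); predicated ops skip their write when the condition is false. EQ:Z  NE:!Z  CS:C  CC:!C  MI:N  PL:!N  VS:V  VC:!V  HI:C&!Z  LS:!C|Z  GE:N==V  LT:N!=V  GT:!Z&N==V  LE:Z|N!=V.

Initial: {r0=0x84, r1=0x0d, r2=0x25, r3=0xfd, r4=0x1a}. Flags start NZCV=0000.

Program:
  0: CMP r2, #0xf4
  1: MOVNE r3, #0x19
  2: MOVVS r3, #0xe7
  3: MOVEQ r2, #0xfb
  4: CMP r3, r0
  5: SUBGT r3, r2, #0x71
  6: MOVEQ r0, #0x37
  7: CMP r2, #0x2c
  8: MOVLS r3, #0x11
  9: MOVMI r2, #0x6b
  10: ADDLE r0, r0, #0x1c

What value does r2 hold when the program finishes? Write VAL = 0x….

0: ✓ CMP  NZCV=0000
1: ✓ MOVNE  r3←0x19
2: · MOVVS
3: · MOVEQ
4: ✓ CMP  NZCV=1001
5: ✓ SUBGT  r3←0xb4
6: · MOVEQ
7: ✓ CMP  NZCV=1000
8: ✓ MOVLS  r3←0x11
9: ✓ MOVMI  r2←0x6b
10: ✓ ADDLE  r0←0xa0

VAL = 0x6b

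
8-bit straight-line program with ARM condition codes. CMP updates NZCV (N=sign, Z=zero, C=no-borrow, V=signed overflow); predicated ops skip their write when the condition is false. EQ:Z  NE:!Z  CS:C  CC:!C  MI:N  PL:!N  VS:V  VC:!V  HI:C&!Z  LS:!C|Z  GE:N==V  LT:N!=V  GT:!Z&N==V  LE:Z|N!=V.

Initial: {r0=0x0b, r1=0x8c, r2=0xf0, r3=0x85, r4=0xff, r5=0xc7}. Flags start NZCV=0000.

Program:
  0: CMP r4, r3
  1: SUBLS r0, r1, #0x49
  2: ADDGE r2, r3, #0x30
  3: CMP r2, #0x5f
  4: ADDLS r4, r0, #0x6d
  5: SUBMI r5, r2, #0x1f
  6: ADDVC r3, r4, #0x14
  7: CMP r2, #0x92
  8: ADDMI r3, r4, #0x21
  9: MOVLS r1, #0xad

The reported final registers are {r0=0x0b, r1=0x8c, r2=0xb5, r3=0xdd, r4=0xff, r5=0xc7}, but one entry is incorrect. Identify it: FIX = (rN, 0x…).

FIX = (r3, 0x85)

[0] flags=0010 → (cmp)
[1] flags=0010 LS?F → skip
[2] flags=0010 GE?T → r2=0xb5
[3] flags=0011 → (cmp)
[4] flags=0011 LS?F → skip
[5] flags=0011 MI?F → skip
[6] flags=0011 VC?F → skip
[7] flags=0010 → (cmp)
[8] flags=0010 MI?F → skip
[9] flags=0010 LS?F → skip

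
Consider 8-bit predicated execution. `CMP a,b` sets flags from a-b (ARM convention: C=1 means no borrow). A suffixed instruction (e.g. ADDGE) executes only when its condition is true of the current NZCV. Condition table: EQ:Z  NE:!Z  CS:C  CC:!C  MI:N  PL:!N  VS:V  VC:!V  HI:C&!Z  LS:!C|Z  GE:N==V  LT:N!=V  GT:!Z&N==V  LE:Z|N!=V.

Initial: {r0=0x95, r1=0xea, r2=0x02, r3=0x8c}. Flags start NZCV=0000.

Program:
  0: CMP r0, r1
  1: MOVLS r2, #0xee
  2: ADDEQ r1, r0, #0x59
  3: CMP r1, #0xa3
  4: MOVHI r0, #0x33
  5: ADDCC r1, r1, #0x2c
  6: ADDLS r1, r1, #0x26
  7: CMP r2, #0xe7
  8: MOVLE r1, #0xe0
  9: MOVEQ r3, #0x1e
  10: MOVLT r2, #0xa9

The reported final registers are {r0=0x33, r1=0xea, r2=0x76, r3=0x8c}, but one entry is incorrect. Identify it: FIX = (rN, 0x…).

FIX = (r2, 0xee)

0: ✓ CMP  NZCV=1000
1: ✓ MOVLS  r2←0xee
2: · ADDEQ
3: ✓ CMP  NZCV=0010
4: ✓ MOVHI  r0←0x33
5: · ADDCC
6: · ADDLS
7: ✓ CMP  NZCV=0010
8: · MOVLE
9: · MOVEQ
10: · MOVLT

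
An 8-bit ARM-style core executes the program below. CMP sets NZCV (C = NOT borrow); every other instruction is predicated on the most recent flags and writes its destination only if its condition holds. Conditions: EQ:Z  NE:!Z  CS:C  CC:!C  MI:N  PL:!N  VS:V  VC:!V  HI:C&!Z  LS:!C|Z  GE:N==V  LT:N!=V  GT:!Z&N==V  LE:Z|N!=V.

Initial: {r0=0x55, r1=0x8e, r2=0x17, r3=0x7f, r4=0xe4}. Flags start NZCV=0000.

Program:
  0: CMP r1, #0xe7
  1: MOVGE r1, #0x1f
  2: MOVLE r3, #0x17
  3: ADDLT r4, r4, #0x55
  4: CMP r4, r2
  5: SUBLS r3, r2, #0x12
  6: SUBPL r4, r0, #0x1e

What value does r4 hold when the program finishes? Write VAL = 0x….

0: ✓ CMP  NZCV=1000
1: · MOVGE
2: ✓ MOVLE  r3←0x17
3: ✓ ADDLT  r4←0x39
4: ✓ CMP  NZCV=0010
5: · SUBLS
6: ✓ SUBPL  r4←0x37

VAL = 0x37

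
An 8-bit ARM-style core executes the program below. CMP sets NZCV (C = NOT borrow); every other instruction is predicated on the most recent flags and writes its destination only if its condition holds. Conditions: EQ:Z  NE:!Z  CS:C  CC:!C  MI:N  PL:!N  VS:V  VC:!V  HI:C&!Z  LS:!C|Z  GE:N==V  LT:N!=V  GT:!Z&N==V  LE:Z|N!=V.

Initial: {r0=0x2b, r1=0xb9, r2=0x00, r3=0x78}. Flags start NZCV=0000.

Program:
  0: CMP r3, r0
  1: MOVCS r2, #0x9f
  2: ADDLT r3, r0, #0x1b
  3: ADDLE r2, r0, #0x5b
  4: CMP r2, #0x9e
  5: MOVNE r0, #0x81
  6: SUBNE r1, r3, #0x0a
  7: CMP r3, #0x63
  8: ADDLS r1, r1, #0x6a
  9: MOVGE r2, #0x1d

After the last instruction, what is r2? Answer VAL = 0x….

VAL = 0x1d

0: ✓ CMP  NZCV=0010
1: ✓ MOVCS  r2←0x9f
2: · ADDLT
3: · ADDLE
4: ✓ CMP  NZCV=0010
5: ✓ MOVNE  r0←0x81
6: ✓ SUBNE  r1←0x6e
7: ✓ CMP  NZCV=0010
8: · ADDLS
9: ✓ MOVGE  r2←0x1d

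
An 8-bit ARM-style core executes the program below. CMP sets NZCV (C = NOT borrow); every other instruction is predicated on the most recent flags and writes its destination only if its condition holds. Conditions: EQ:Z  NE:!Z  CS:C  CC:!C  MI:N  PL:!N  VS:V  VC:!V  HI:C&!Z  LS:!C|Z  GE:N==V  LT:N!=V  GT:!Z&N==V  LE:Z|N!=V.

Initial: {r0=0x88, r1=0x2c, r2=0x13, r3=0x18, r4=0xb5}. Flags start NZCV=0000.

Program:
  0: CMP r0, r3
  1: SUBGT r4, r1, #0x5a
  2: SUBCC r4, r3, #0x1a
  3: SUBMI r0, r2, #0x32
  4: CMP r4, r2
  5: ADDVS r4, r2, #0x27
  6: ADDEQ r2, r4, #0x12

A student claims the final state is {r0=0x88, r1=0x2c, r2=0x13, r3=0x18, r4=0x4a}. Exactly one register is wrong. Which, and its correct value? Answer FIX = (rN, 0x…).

0: ✓ CMP  NZCV=0011
1: · SUBGT
2: · SUBCC
3: · SUBMI
4: ✓ CMP  NZCV=1010
5: · ADDVS
6: · ADDEQ

FIX = (r4, 0xb5)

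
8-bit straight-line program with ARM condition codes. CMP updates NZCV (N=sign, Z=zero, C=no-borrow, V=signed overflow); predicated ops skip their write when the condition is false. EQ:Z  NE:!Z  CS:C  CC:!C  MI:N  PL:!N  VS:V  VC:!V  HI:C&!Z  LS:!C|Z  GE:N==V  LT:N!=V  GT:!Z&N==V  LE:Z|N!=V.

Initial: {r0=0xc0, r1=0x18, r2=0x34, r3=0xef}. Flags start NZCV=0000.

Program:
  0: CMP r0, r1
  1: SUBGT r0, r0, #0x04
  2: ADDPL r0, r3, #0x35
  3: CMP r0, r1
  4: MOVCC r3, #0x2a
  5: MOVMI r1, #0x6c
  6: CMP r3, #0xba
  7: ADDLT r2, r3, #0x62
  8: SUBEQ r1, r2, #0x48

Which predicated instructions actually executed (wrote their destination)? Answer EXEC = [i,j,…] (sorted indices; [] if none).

EXEC = [5]

0: ✓ CMP  NZCV=1010
1: · SUBGT
2: · ADDPL
3: ✓ CMP  NZCV=1010
4: · MOVCC
5: ✓ MOVMI  r1←0x6c
6: ✓ CMP  NZCV=0010
7: · ADDLT
8: · SUBEQ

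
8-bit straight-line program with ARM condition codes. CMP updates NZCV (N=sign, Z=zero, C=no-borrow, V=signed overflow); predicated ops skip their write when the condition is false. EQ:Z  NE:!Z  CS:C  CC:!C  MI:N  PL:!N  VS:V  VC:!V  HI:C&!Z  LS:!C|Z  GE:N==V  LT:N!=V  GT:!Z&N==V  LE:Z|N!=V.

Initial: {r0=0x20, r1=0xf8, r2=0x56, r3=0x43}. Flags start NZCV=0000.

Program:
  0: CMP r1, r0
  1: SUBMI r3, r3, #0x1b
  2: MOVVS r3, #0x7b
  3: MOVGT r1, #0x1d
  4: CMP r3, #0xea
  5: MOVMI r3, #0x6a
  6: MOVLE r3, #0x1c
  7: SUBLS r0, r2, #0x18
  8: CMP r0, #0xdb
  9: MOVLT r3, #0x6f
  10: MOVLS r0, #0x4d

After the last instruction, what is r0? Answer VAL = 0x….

VAL = 0x4d

0: ✓ CMP  NZCV=1010
1: ✓ SUBMI  r3←0x28
2: · MOVVS
3: · MOVGT
4: ✓ CMP  NZCV=0000
5: · MOVMI
6: · MOVLE
7: ✓ SUBLS  r0←0x3e
8: ✓ CMP  NZCV=0000
9: · MOVLT
10: ✓ MOVLS  r0←0x4d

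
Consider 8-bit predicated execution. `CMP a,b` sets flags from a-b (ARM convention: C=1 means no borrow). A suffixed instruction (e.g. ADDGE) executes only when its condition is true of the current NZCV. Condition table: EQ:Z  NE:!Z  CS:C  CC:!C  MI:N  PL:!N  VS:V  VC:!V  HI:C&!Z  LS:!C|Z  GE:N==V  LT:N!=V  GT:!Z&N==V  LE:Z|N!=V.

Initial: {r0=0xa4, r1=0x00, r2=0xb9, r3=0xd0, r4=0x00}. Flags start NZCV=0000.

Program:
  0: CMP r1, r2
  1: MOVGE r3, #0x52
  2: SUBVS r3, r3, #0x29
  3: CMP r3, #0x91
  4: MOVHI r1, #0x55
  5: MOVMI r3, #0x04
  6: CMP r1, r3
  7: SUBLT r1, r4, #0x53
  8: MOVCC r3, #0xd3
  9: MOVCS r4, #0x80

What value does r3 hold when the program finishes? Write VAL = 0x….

0: ✓ CMP  NZCV=0000
1: ✓ MOVGE  r3←0x52
2: · SUBVS
3: ✓ CMP  NZCV=1001
4: · MOVHI
5: ✓ MOVMI  r3←0x04
6: ✓ CMP  NZCV=1000
7: ✓ SUBLT  r1←0xad
8: ✓ MOVCC  r3←0xd3
9: · MOVCS

VAL = 0xd3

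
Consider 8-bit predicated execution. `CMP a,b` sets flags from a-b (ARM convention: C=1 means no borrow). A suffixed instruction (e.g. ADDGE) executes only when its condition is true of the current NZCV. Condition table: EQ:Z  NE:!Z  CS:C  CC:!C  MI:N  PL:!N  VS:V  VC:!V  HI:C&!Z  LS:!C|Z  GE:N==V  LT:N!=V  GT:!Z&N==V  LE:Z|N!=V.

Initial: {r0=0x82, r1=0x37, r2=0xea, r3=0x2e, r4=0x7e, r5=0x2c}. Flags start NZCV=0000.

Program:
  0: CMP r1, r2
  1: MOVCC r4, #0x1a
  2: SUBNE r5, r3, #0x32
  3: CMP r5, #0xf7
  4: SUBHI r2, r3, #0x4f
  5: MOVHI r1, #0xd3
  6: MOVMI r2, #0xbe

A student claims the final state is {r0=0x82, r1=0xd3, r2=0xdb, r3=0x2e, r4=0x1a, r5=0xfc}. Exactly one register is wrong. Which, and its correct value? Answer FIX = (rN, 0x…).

FIX = (r2, 0xdf)

[0] flags=0000 → (cmp)
[1] flags=0000 CC?T → r4=0x1a
[2] flags=0000 NE?T → r5=0xfc
[3] flags=0010 → (cmp)
[4] flags=0010 HI?T → r2=0xdf
[5] flags=0010 HI?T → r1=0xd3
[6] flags=0010 MI?F → skip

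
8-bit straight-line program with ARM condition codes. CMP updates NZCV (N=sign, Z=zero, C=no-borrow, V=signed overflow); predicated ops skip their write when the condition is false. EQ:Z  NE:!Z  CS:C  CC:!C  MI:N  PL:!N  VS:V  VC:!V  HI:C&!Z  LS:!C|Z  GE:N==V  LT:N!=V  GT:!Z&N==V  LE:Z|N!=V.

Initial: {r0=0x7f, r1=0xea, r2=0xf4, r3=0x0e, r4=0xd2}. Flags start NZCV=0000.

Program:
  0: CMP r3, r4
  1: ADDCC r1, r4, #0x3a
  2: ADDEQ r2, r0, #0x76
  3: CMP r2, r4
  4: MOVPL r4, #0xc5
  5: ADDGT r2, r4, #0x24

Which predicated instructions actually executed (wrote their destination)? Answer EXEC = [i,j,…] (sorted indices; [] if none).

EXEC = [1,4,5]

[0] flags=0000 → (cmp)
[1] flags=0000 CC?T → r1=0x0c
[2] flags=0000 EQ?F → skip
[3] flags=0010 → (cmp)
[4] flags=0010 PL?T → r4=0xc5
[5] flags=0010 GT?T → r2=0xe9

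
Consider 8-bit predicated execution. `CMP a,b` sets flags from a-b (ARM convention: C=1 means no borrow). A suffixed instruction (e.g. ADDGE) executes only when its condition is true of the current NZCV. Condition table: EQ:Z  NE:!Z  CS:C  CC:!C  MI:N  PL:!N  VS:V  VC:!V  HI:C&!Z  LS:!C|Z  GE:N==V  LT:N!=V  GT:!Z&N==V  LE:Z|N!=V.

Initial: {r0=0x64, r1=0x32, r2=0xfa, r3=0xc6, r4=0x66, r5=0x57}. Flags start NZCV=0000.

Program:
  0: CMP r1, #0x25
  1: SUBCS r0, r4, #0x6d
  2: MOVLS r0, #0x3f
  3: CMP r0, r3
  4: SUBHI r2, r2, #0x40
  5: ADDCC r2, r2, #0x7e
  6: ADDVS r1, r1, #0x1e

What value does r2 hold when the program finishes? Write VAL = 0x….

[0] flags=0010 → (cmp)
[1] flags=0010 CS?T → r0=0xf9
[2] flags=0010 LS?F → skip
[3] flags=0010 → (cmp)
[4] flags=0010 HI?T → r2=0xba
[5] flags=0010 CC?F → skip
[6] flags=0010 VS?F → skip

VAL = 0xba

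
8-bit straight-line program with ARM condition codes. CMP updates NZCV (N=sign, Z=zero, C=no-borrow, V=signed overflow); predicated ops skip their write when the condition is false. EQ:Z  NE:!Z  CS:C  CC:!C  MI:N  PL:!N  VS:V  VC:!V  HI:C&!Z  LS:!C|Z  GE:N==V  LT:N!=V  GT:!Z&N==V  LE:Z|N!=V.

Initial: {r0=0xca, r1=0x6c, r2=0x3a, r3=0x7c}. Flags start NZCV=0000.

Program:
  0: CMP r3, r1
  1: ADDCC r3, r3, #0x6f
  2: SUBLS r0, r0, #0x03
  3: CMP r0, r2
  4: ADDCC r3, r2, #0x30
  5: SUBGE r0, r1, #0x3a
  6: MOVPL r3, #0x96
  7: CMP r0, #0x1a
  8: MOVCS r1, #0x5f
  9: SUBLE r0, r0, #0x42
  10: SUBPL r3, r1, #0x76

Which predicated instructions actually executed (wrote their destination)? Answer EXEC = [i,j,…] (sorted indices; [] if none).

EXEC = [8,9]

[0] flags=0010 → (cmp)
[1] flags=0010 CC?F → skip
[2] flags=0010 LS?F → skip
[3] flags=1010 → (cmp)
[4] flags=1010 CC?F → skip
[5] flags=1010 GE?F → skip
[6] flags=1010 PL?F → skip
[7] flags=1010 → (cmp)
[8] flags=1010 CS?T → r1=0x5f
[9] flags=1010 LE?T → r0=0x88
[10] flags=1010 PL?F → skip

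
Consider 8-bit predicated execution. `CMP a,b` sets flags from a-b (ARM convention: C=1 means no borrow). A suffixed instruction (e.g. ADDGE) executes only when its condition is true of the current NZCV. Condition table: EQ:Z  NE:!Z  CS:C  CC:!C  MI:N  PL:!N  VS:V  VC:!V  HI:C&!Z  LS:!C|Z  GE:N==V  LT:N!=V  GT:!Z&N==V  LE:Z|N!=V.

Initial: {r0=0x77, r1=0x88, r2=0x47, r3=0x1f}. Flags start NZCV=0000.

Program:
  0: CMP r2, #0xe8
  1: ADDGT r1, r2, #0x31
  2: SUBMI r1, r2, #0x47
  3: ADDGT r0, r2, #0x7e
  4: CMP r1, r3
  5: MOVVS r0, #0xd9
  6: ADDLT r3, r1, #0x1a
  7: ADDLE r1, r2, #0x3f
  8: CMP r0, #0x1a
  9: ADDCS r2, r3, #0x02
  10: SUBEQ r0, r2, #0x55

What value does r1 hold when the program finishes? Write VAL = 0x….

0: ✓ CMP  NZCV=0000
1: ✓ ADDGT  r1←0x78
2: · SUBMI
3: ✓ ADDGT  r0←0xc5
4: ✓ CMP  NZCV=0010
5: · MOVVS
6: · ADDLT
7: · ADDLE
8: ✓ CMP  NZCV=1010
9: ✓ ADDCS  r2←0x21
10: · SUBEQ

VAL = 0x78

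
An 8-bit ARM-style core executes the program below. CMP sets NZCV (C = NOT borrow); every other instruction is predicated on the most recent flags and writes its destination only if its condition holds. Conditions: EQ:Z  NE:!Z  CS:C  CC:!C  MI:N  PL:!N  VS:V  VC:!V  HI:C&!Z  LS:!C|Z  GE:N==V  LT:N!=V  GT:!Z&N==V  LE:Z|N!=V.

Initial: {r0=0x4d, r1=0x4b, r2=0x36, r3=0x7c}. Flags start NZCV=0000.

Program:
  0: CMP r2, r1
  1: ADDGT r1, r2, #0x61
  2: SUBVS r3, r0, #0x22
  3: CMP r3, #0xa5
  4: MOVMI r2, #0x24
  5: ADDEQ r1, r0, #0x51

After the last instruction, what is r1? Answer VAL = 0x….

VAL = 0x4b

0: ✓ CMP  NZCV=1000
1: · ADDGT
2: · SUBVS
3: ✓ CMP  NZCV=1001
4: ✓ MOVMI  r2←0x24
5: · ADDEQ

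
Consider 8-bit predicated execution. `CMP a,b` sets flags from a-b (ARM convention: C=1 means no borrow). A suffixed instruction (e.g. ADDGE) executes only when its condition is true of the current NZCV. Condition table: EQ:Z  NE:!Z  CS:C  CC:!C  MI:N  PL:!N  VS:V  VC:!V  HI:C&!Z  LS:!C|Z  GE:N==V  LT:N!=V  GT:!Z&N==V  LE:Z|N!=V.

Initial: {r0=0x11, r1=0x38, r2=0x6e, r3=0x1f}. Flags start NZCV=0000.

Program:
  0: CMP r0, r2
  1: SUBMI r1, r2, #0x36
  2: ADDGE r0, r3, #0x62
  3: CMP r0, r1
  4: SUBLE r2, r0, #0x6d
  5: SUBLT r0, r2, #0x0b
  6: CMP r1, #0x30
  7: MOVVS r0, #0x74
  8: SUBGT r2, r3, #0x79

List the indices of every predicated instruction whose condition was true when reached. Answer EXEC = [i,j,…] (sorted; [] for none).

EXEC = [1,4,5,8]

0: ✓ CMP  NZCV=1000
1: ✓ SUBMI  r1←0x38
2: · ADDGE
3: ✓ CMP  NZCV=1000
4: ✓ SUBLE  r2←0xa4
5: ✓ SUBLT  r0←0x99
6: ✓ CMP  NZCV=0010
7: · MOVVS
8: ✓ SUBGT  r2←0xa6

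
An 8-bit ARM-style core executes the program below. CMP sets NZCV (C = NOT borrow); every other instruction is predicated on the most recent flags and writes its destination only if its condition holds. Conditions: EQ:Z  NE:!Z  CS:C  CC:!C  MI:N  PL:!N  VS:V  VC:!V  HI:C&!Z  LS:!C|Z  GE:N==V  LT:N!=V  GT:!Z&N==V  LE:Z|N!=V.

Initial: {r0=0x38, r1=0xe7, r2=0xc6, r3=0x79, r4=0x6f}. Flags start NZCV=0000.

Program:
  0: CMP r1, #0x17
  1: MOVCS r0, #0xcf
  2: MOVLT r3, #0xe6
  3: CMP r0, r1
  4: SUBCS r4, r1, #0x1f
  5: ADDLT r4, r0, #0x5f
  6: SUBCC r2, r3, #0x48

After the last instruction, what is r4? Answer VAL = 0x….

VAL = 0x2e

[0] flags=1010 → (cmp)
[1] flags=1010 CS?T → r0=0xcf
[2] flags=1010 LT?T → r3=0xe6
[3] flags=1000 → (cmp)
[4] flags=1000 CS?F → skip
[5] flags=1000 LT?T → r4=0x2e
[6] flags=1000 CC?T → r2=0x9e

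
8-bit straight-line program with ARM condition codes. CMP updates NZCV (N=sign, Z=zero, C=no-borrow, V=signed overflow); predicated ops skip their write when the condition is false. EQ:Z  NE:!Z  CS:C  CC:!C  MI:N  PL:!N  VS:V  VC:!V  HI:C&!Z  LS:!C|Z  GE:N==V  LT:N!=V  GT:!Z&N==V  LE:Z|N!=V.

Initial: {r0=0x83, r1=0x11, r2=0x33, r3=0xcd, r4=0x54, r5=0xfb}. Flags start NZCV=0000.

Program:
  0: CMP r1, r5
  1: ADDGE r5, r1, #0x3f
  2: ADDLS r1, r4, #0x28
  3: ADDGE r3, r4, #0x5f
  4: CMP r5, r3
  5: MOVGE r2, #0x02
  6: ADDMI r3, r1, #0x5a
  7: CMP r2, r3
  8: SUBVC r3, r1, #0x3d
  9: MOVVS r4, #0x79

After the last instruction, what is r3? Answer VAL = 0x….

[0] flags=0000 → (cmp)
[1] flags=0000 GE?T → r5=0x50
[2] flags=0000 LS?T → r1=0x7c
[3] flags=0000 GE?T → r3=0xb3
[4] flags=1001 → (cmp)
[5] flags=1001 GE?T → r2=0x02
[6] flags=1001 MI?T → r3=0xd6
[7] flags=0000 → (cmp)
[8] flags=0000 VC?T → r3=0x3f
[9] flags=0000 VS?F → skip

VAL = 0x3f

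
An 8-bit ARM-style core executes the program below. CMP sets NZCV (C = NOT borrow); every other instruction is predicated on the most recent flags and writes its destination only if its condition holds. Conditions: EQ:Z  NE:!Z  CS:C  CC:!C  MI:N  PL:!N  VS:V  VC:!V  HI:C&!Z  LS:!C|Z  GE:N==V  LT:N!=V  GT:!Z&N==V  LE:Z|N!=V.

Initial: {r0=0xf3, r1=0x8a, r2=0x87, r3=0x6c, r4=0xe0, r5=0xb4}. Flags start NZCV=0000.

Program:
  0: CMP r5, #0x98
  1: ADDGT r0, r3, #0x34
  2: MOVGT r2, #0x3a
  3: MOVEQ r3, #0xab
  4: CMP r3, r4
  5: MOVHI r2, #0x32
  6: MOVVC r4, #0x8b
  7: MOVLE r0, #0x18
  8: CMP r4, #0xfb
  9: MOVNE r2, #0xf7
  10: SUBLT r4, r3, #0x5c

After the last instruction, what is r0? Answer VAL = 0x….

VAL = 0xa0

[0] flags=0010 → (cmp)
[1] flags=0010 GT?T → r0=0xa0
[2] flags=0010 GT?T → r2=0x3a
[3] flags=0010 EQ?F → skip
[4] flags=1001 → (cmp)
[5] flags=1001 HI?F → skip
[6] flags=1001 VC?F → skip
[7] flags=1001 LE?F → skip
[8] flags=1000 → (cmp)
[9] flags=1000 NE?T → r2=0xf7
[10] flags=1000 LT?T → r4=0x10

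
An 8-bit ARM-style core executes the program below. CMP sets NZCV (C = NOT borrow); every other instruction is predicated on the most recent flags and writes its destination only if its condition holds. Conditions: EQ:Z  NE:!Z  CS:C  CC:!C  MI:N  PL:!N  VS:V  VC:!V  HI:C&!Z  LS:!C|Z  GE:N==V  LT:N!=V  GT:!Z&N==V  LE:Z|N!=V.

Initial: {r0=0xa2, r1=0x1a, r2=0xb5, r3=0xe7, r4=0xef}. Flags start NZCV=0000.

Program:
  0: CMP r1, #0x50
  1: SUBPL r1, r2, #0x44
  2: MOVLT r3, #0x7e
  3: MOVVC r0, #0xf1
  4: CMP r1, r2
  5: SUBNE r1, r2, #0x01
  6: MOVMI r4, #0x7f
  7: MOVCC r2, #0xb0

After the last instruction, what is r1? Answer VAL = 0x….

[0] flags=1000 → (cmp)
[1] flags=1000 PL?F → skip
[2] flags=1000 LT?T → r3=0x7e
[3] flags=1000 VC?T → r0=0xf1
[4] flags=0000 → (cmp)
[5] flags=0000 NE?T → r1=0xb4
[6] flags=0000 MI?F → skip
[7] flags=0000 CC?T → r2=0xb0

VAL = 0xb4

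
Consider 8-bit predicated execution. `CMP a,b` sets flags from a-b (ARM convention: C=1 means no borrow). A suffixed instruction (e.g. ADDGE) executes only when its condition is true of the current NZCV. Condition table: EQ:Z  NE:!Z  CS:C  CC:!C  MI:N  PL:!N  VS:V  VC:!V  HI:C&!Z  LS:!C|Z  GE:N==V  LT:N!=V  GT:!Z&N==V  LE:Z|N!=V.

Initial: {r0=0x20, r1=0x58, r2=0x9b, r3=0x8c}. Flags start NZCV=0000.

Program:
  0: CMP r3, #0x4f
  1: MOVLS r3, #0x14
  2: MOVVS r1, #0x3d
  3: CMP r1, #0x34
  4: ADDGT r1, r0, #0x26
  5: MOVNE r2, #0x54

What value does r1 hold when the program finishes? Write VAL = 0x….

VAL = 0x46

0: ✓ CMP  NZCV=0011
1: · MOVLS
2: ✓ MOVVS  r1←0x3d
3: ✓ CMP  NZCV=0010
4: ✓ ADDGT  r1←0x46
5: ✓ MOVNE  r2←0x54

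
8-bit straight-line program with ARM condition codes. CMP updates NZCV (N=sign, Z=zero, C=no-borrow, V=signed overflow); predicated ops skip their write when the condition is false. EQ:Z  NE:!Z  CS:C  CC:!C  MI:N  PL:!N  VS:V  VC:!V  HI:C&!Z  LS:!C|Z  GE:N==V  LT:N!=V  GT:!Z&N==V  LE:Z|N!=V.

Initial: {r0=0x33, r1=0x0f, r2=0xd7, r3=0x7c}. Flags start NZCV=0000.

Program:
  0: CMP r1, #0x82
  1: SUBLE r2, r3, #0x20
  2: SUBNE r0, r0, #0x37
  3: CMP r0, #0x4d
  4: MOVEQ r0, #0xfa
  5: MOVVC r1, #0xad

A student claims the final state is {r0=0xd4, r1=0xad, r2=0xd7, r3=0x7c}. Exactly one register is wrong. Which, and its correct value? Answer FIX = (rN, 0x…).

[0] flags=1001 → (cmp)
[1] flags=1001 LE?F → skip
[2] flags=1001 NE?T → r0=0xfc
[3] flags=1010 → (cmp)
[4] flags=1010 EQ?F → skip
[5] flags=1010 VC?T → r1=0xad

FIX = (r0, 0xfc)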